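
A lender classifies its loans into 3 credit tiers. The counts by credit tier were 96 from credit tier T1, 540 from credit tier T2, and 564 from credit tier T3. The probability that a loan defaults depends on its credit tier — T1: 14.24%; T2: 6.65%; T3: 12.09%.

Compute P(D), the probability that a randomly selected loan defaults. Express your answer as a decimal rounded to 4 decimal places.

P(D) ≈ 0.0981

Total: 96 + 540 + 564 = 1200.
P(T1) = 96/1200 = 0.08. P(T2) = 540/1200 = 0.45. P(T3) = 564/1200 = 0.47.
By the law of total probability,
P(D) = P(D|T1)·P(T1) + P(D|T2)·P(T2) + P(D|T3)·P(T3)
      = 0.1424·0.08 + 0.0665·0.45 + 0.1209·0.47
      = 0.011392 + 0.029925 + 0.056823 = 0.09814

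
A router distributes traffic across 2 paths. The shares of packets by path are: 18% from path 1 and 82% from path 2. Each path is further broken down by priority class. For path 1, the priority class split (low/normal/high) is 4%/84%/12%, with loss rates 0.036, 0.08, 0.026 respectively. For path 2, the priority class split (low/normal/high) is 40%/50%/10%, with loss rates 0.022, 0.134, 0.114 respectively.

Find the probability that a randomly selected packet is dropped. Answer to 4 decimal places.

P(L|1) = 0.04·0.036 + 0.84·0.08 + 0.12·0.026 = 0.00144 + 0.0672 + 0.00312 = 0.07176
P(L|2) = 0.4·0.022 + 0.5·0.134 + 0.1·0.114 = 0.0088 + 0.067 + 0.0114 = 0.0872
By total probability over the outer partition,
P(L) = 0.18·0.07176 + 0.82·0.0872
      = 0.0129168 + 0.071504 = 0.0844208

P(L) ≈ 0.0844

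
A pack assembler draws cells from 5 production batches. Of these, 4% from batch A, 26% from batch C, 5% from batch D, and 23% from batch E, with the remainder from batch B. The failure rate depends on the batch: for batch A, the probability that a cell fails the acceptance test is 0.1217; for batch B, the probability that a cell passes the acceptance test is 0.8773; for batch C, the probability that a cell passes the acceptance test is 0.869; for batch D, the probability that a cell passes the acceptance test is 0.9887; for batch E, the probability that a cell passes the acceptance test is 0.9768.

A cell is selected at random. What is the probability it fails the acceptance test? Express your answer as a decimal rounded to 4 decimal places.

P(B) = 1 − (0.04 + 0.26 + 0.05 + 0.23) = 0.42.
P(F|B) = 1 − 0.8773 = 0.1227.
P(F|C) = 1 − 0.869 = 0.131.
P(F|D) = 1 − 0.9887 = 0.0113.
P(F|E) = 1 − 0.9768 = 0.0232.
P(F) = P(F|A)·P(A) + P(F|B)·P(B) + P(F|C)·P(C) + P(F|D)·P(D) + P(F|E)·P(E)
      = 0.1217·0.04 + 0.1227·0.42 + 0.131·0.26 + 0.0113·0.05 + 0.0232·0.23
      = 0.004868 + 0.051534 + 0.03406 + 0.000565 + 0.005336 = 0.096363

0.0964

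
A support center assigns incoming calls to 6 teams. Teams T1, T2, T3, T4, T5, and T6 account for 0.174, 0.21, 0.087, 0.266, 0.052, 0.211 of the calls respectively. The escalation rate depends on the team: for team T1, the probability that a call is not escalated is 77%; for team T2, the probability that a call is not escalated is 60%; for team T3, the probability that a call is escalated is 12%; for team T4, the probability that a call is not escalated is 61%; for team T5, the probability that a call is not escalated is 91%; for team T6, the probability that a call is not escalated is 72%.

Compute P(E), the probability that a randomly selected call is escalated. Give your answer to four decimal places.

P(E) ≈ 0.3020

P(E|T1) = 1 − 0.77 = 0.23.
P(E|T2) = 1 − 0.6 = 0.4.
P(E|T4) = 1 − 0.61 = 0.39.
P(E|T5) = 1 − 0.91 = 0.09.
P(E|T6) = 1 − 0.72 = 0.28.
P(E) = P(E|T1)·P(T1) + P(E|T2)·P(T2) + P(E|T3)·P(T3) + P(E|T4)·P(T4) + P(E|T5)·P(T5) + P(E|T6)·P(T6)
      = 0.23·0.174 + 0.4·0.21 + 0.12·0.087 + 0.39·0.266 + 0.09·0.052 + 0.28·0.211
      = 0.04002 + 0.084 + 0.01044 + 0.10374 + 0.00468 + 0.05908 = 0.30196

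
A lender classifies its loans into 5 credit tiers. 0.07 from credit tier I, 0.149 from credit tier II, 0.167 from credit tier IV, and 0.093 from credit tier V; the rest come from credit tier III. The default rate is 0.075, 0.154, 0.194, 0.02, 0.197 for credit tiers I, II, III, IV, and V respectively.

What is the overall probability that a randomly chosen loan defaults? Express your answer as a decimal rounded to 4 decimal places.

P(D) ≈ 0.1509

P(III) = 1 − (0.07 + 0.149 + 0.167 + 0.093) = 0.521.
P(D) = P(D|I)·P(I) + P(D|II)·P(II) + P(D|III)·P(III) + P(D|IV)·P(IV) + P(D|V)·P(V)
      = 0.075·0.07 + 0.154·0.149 + 0.194·0.521 + 0.02·0.167 + 0.197·0.093
      = 0.00525 + 0.022946 + 0.101074 + 0.00334 + 0.018321 = 0.150931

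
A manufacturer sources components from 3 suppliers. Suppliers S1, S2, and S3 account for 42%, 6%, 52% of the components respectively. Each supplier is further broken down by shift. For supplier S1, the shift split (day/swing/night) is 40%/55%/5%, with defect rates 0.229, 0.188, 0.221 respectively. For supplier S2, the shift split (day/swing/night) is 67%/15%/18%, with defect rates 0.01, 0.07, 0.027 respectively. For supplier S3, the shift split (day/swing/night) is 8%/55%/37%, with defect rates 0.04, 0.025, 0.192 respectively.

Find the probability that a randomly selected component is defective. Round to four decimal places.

P(D) ≈ 0.1336

P(D|S1) = 0.4·0.229 + 0.55·0.188 + 0.05·0.221 = 0.0916 + 0.1034 + 0.01105 = 0.20605
P(D|S2) = 0.67·0.01 + 0.15·0.07 + 0.18·0.027 = 0.0067 + 0.0105 + 0.00486 = 0.02206
P(D|S3) = 0.08·0.04 + 0.55·0.025 + 0.37·0.192 = 0.0032 + 0.01375 + 0.07104 = 0.08799
Then overall,
P(D) = 0.42·0.20605 + 0.06·0.02206 + 0.52·0.08799
      = 0.086541 + 0.0013236 + 0.0457548 = 0.1336194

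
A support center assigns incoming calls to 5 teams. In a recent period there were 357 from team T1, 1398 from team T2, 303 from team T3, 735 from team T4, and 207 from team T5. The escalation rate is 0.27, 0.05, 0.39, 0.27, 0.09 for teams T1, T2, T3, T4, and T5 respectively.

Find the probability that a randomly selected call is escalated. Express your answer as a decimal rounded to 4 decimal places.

0.1672

Total: 357 + 1398 + 303 + 735 + 207 = 3000.
P(T1) = 357/3000 = 0.119. P(T2) = 1398/3000 = 0.466. P(T3) = 303/3000 = 0.101. P(T4) = 735/3000 = 0.245. P(T5) = 207/3000 = 0.069.
P(E) = P(E|T1)·P(T1) + P(E|T2)·P(T2) + P(E|T3)·P(T3) + P(E|T4)·P(T4) + P(E|T5)·P(T5)
      = 0.27·0.119 + 0.05·0.466 + 0.39·0.101 + 0.27·0.245 + 0.09·0.069
      = 0.03213 + 0.0233 + 0.03939 + 0.06615 + 0.00621 = 0.16718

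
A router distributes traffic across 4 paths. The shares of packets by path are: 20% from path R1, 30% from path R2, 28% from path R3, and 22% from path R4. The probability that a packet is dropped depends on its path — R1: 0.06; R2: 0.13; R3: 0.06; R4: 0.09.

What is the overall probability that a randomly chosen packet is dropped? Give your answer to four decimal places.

Summing over the partition,
P(L) = P(L|R1)·P(R1) + P(L|R2)·P(R2) + P(L|R3)·P(R3) + P(L|R4)·P(R4)
      = 0.06·0.2 + 0.13·0.3 + 0.06·0.28 + 0.09·0.22
      = 0.012 + 0.039 + 0.0168 + 0.0198 = 0.0876

P(L) ≈ 0.0876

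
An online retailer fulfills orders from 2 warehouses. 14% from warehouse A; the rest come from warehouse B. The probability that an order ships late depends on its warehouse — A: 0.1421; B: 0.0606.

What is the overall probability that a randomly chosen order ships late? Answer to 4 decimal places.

P(B) = 1 − (0.14) = 0.86.
P(L) = P(L|A)·P(A) + P(L|B)·P(B)
      = 0.1421·0.14 + 0.0606·0.86
      = 0.019894 + 0.052116 = 0.07201

0.0720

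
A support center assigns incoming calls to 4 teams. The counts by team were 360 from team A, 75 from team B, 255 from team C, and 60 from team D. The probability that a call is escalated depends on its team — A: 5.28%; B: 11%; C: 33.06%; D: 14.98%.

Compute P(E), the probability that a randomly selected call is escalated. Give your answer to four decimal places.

P(E) ≈ 0.1607

Total: 360 + 75 + 255 + 60 = 750.
P(A) = 360/750 = 0.48. P(B) = 75/750 = 0.1. P(C) = 255/750 = 0.34. P(D) = 60/750 = 0.08.
P(E) = P(E|A)·P(A) + P(E|B)·P(B) + P(E|C)·P(C) + P(E|D)·P(D)
      = 0.0528·0.48 + 0.11·0.1 + 0.3306·0.34 + 0.1498·0.08
      = 0.025344 + 0.011 + 0.112404 + 0.011984 = 0.160732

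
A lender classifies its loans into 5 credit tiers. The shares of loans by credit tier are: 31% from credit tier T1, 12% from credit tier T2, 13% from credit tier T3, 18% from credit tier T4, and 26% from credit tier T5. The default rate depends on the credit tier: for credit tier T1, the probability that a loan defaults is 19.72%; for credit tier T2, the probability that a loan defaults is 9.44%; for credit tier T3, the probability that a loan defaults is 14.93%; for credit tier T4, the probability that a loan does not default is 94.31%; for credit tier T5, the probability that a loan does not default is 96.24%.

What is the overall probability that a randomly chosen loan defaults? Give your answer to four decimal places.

P(D|T4) = 1 − 0.9431 = 0.0569.
P(D|T5) = 1 − 0.9624 = 0.0376.
P(D) = P(D|T1)·P(T1) + P(D|T2)·P(T2) + P(D|T3)·P(T3) + P(D|T4)·P(T4) + P(D|T5)·P(T5)
      = 0.1972·0.31 + 0.0944·0.12 + 0.1493·0.13 + 0.0569·0.18 + 0.0376·0.26
      = 0.061132 + 0.011328 + 0.019409 + 0.010242 + 0.009776 = 0.111887

P(D) ≈ 0.1119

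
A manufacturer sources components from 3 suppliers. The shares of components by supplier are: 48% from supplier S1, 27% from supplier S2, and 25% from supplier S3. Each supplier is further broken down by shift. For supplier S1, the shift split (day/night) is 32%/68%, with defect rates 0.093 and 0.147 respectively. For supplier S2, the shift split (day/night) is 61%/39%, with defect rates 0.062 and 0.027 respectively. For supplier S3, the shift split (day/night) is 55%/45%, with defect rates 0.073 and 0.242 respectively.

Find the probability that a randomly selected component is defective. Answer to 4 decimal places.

P(D|S1) = 0.32·0.093 + 0.68·0.147 = 0.02976 + 0.09996 = 0.12972
P(D|S2) = 0.61·0.062 + 0.39·0.027 = 0.03782 + 0.01053 = 0.04835
P(D|S3) = 0.55·0.073 + 0.45·0.242 = 0.04015 + 0.1089 = 0.14905
By total probability over the outer partition,
P(D) = 0.48·0.12972 + 0.27·0.04835 + 0.25·0.14905
      = 0.0622656 + 0.0130545 + 0.0372625 = 0.1125826

0.1126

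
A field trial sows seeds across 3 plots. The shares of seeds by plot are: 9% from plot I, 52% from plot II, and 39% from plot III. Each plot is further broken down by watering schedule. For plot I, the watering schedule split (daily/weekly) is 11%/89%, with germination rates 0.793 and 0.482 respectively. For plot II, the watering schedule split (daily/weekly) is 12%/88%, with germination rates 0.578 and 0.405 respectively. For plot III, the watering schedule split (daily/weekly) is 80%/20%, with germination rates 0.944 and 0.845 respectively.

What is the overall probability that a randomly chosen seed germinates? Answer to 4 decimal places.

0.6283

P(G|I) = 0.11·0.793 + 0.89·0.482 = 0.08723 + 0.42898 = 0.51621
P(G|II) = 0.12·0.578 + 0.88·0.405 = 0.06936 + 0.3564 = 0.42576
P(G|III) = 0.8·0.944 + 0.2·0.845 = 0.7552 + 0.169 = 0.9242
By total probability over the outer partition,
P(G) = 0.09·0.51621 + 0.52·0.42576 + 0.39·0.9242
      = 0.0464589 + 0.2213952 + 0.360438 = 0.6282921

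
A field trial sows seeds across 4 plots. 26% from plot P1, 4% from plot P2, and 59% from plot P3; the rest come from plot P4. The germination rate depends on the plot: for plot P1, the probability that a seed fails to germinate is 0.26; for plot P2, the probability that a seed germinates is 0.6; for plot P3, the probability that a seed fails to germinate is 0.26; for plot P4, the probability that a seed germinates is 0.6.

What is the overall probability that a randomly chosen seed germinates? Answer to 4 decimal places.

P(P4) = 1 − (0.26 + 0.04 + 0.59) = 0.11.
P(G|P1) = 1 − 0.26 = 0.74.
P(G|P3) = 1 − 0.26 = 0.74.
P(G) = P(G|P1)·P(P1) + P(G|P2)·P(P2) + P(G|P3)·P(P3) + P(G|P4)·P(P4)
      = 0.74·0.26 + 0.6·0.04 + 0.74·0.59 + 0.6·0.11
      = 0.1924 + 0.024 + 0.4366 + 0.066 = 0.719

P(G) ≈ 0.7190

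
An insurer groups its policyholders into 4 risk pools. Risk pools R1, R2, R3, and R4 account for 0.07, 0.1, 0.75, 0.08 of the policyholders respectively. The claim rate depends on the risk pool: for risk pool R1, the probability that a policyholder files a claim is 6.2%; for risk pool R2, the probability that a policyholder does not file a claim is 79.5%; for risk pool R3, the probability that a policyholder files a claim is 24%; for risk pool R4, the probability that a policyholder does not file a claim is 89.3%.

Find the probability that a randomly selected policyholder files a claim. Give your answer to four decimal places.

P(C|R2) = 1 − 0.795 = 0.205.
P(C|R4) = 1 − 0.893 = 0.107.
P(C) = P(C|R1)·P(R1) + P(C|R2)·P(R2) + P(C|R3)·P(R3) + P(C|R4)·P(R4)
      = 0.062·0.07 + 0.205·0.1 + 0.24·0.75 + 0.107·0.08
      = 0.00434 + 0.0205 + 0.18 + 0.00856 = 0.2134

0.2134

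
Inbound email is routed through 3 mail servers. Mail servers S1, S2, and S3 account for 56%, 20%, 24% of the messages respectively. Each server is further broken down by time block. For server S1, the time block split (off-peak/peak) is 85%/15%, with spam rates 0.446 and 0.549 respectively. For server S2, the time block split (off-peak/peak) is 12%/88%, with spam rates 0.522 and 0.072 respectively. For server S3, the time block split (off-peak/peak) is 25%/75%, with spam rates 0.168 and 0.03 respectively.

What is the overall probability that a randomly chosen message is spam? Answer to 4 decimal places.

0.2991

P(S|S1) = 0.85·0.446 + 0.15·0.549 = 0.3791 + 0.08235 = 0.46145
P(S|S2) = 0.12·0.522 + 0.88·0.072 = 0.06264 + 0.06336 = 0.126
P(S|S3) = 0.25·0.168 + 0.75·0.03 = 0.042 + 0.0225 = 0.0645
By total probability over the outer partition,
P(S) = 0.56·0.46145 + 0.2·0.126 + 0.24·0.0645
      = 0.258412 + 0.0252 + 0.01548 = 0.299092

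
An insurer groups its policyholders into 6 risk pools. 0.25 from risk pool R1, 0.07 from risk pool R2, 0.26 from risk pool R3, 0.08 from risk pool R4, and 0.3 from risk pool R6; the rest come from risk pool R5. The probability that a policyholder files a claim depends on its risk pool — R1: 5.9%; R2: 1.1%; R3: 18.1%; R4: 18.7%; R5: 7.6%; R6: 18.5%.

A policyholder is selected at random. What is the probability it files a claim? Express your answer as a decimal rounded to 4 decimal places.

P(R5) = 1 − (0.25 + 0.07 + 0.26 + 0.08 + 0.3) = 0.04.
P(C) = P(C|R1)·P(R1) + P(C|R2)·P(R2) + P(C|R3)·P(R3) + P(C|R4)·P(R4) + P(C|R5)·P(R5) + P(C|R6)·P(R6)
      = 0.059·0.25 + 0.011·0.07 + 0.181·0.26 + 0.187·0.08 + 0.076·0.04 + 0.185·0.3
      = 0.01475 + 0.00077 + 0.04706 + 0.01496 + 0.00304 + 0.0555 = 0.13608

P(C) ≈ 0.1361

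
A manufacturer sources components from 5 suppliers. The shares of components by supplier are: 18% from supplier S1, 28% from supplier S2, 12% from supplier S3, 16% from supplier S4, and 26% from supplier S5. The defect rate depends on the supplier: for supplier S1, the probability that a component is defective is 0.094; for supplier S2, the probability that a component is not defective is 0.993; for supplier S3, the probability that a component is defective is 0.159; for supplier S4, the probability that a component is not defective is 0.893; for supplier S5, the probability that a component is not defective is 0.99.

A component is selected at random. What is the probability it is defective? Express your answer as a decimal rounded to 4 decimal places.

P(D|S2) = 1 − 0.993 = 0.007.
P(D|S4) = 1 − 0.893 = 0.107.
P(D|S5) = 1 − 0.99 = 0.01.
Using total probability over the partition,
P(D) = P(D|S1)·P(S1) + P(D|S2)·P(S2) + P(D|S3)·P(S3) + P(D|S4)·P(S4) + P(D|S5)·P(S5)
      = 0.094·0.18 + 0.007·0.28 + 0.159·0.12 + 0.107·0.16 + 0.01·0.26
      = 0.01692 + 0.00196 + 0.01908 + 0.01712 + 0.0026 = 0.05768

0.0577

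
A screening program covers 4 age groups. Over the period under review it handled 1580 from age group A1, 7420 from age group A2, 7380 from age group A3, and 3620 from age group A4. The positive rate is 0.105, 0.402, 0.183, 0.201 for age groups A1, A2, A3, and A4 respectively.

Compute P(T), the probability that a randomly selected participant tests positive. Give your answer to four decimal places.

P(T) ≈ 0.2613

Total: 1580 + 7420 + 7380 + 3620 = 20000.
P(A1) = 1580/20000 = 0.079. P(A2) = 7420/20000 = 0.371. P(A3) = 7380/20000 = 0.369. P(A4) = 3620/20000 = 0.181.
P(T) = P(T|A1)·P(A1) + P(T|A2)·P(A2) + P(T|A3)·P(A3) + P(T|A4)·P(A4)
      = 0.105·0.079 + 0.402·0.371 + 0.183·0.369 + 0.201·0.181
      = 0.008295 + 0.149142 + 0.067527 + 0.036381 = 0.261345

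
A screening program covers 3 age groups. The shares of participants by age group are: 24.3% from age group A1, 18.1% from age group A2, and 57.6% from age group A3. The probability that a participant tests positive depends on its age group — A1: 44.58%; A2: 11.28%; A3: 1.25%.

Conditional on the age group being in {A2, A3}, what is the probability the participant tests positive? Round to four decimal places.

P(T|S) ≈ 0.0365

Let S = {A2, A3}.
P(S) = 0.181 + 0.576 = 0.757.
P(T ∩ S) = 0.1128·0.181 + 0.0125·0.576 = 0.0204168 + 0.0072 = 0.0276168.
P(T | S) = 0.0276168 / 0.757 = 0.036482…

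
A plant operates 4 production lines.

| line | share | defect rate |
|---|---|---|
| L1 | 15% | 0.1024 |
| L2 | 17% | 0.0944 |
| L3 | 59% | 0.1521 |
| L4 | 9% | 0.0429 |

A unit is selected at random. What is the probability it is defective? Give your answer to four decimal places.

0.1250

P(D) = P(D|L1)·P(L1) + P(D|L2)·P(L2) + P(D|L3)·P(L3) + P(D|L4)·P(L4)
      = 0.1024·0.15 + 0.0944·0.17 + 0.1521·0.59 + 0.0429·0.09
      = 0.01536 + 0.016048 + 0.089739 + 0.003861 = 0.125008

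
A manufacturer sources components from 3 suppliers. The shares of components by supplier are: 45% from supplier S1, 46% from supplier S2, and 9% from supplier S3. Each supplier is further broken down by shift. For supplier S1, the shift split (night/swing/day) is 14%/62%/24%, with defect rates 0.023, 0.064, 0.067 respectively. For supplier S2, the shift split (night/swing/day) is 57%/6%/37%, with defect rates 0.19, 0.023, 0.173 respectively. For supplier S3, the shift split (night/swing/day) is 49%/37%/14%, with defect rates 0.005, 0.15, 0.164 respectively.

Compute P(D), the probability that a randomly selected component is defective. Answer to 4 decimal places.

P(D) ≈ 0.1137

P(D|S1) = 0.14·0.023 + 0.62·0.064 + 0.24·0.067 = 0.00322 + 0.03968 + 0.01608 = 0.05898
P(D|S2) = 0.57·0.19 + 0.06·0.023 + 0.37·0.173 = 0.1083 + 0.00138 + 0.06401 = 0.17369
P(D|S3) = 0.49·0.005 + 0.37·0.15 + 0.14·0.164 = 0.00245 + 0.0555 + 0.02296 = 0.08091
Then overall,
P(D) = 0.45·0.05898 + 0.46·0.17369 + 0.09·0.08091
      = 0.026541 + 0.0798974 + 0.0072819 = 0.1137203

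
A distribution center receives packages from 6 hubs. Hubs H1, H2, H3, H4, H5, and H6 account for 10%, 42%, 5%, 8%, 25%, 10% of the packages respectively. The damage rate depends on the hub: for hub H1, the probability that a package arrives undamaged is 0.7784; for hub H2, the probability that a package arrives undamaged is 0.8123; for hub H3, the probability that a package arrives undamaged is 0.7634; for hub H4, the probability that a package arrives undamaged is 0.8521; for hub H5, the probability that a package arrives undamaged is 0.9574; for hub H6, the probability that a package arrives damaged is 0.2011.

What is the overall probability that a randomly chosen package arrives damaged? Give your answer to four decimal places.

P(D) ≈ 0.1554

P(D|H1) = 1 − 0.7784 = 0.2216.
P(D|H2) = 1 − 0.8123 = 0.1877.
P(D|H3) = 1 − 0.7634 = 0.2366.
P(D|H4) = 1 − 0.8521 = 0.1479.
P(D|H5) = 1 − 0.9574 = 0.0426.
P(D) = P(D|H1)·P(H1) + P(D|H2)·P(H2) + P(D|H3)·P(H3) + P(D|H4)·P(H4) + P(D|H5)·P(H5) + P(D|H6)·P(H6)
      = 0.2216·0.1 + 0.1877·0.42 + 0.2366·0.05 + 0.1479·0.08 + 0.0426·0.25 + 0.2011·0.1
      = 0.02216 + 0.078834 + 0.01183 + 0.011832 + 0.01065 + 0.02011 = 0.155416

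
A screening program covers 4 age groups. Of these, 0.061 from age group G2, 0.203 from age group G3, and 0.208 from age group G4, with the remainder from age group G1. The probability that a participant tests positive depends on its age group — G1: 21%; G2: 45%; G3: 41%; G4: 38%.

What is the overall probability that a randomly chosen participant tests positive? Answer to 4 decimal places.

P(G1) = 1 − (0.061 + 0.203 + 0.208) = 0.528.
P(T) = P(T|G1)·P(G1) + P(T|G2)·P(G2) + P(T|G3)·P(G3) + P(T|G4)·P(G4)
      = 0.21·0.528 + 0.45·0.061 + 0.41·0.203 + 0.38·0.208
      = 0.11088 + 0.02745 + 0.08323 + 0.07904 = 0.3006

0.3006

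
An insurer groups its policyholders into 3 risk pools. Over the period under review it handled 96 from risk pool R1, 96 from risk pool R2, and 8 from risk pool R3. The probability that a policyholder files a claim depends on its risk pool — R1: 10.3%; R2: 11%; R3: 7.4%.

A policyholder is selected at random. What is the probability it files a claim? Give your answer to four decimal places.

0.1052

Total: 96 + 96 + 8 = 200.
P(R1) = 96/200 = 0.48. P(R2) = 96/200 = 0.48. P(R3) = 8/200 = 0.04.
P(C) = P(C|R1)·P(R1) + P(C|R2)·P(R2) + P(C|R3)·P(R3)
      = 0.103·0.48 + 0.11·0.48 + 0.074·0.04
      = 0.04944 + 0.0528 + 0.00296 = 0.1052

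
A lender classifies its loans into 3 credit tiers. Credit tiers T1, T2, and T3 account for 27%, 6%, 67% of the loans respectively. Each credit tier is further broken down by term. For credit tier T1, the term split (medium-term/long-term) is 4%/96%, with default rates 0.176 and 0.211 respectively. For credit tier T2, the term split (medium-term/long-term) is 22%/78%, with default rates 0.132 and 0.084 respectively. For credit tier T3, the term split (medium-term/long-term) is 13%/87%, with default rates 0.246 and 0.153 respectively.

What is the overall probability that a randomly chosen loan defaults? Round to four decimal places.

P(D|T1) = 0.04·0.176 + 0.96·0.211 = 0.00704 + 0.20256 = 0.2096
P(D|T2) = 0.22·0.132 + 0.78·0.084 = 0.02904 + 0.06552 = 0.09456
P(D|T3) = 0.13·0.246 + 0.87·0.153 = 0.03198 + 0.13311 = 0.16509
By total probability over the outer partition,
P(D) = 0.27·0.2096 + 0.06·0.09456 + 0.67·0.16509
      = 0.056592 + 0.0056736 + 0.1106103 = 0.1728759

P(D) ≈ 0.1729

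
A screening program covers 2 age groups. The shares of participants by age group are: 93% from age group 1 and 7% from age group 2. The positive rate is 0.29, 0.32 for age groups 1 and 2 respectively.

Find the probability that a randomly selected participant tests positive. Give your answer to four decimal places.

P(T) = P(T|1)·P(1) + P(T|2)·P(2)
      = 0.29·0.93 + 0.32·0.07
      = 0.2697 + 0.0224 = 0.2921

0.2921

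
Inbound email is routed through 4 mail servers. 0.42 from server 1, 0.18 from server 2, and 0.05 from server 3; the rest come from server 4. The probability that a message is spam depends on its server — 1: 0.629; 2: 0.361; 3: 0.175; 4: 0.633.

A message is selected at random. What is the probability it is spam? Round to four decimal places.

P(S) ≈ 0.5595

P(4) = 1 − (0.42 + 0.18 + 0.05) = 0.35.
Using total probability over the partition,
P(S) = P(S|1)·P(1) + P(S|2)·P(2) + P(S|3)·P(3) + P(S|4)·P(4)
      = 0.629·0.42 + 0.361·0.18 + 0.175·0.05 + 0.633·0.35
      = 0.26418 + 0.06498 + 0.00875 + 0.22155 = 0.55946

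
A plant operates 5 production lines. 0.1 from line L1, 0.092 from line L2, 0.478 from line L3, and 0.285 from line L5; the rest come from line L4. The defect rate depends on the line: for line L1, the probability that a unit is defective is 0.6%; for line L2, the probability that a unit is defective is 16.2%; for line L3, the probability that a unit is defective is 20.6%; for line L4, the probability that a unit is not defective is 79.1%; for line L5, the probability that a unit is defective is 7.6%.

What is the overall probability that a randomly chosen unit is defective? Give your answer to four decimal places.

P(L4) = 1 − (0.1 + 0.092 + 0.478 + 0.285) = 0.045.
P(D|L4) = 1 − 0.791 = 0.209.
P(D) = P(D|L1)·P(L1) + P(D|L2)·P(L2) + P(D|L3)·P(L3) + P(D|L4)·P(L4) + P(D|L5)·P(L5)
      = 0.006·0.1 + 0.162·0.092 + 0.206·0.478 + 0.209·0.045 + 0.076·0.285
      = 0.0006 + 0.014904 + 0.098468 + 0.009405 + 0.02166 = 0.145037

P(D) ≈ 0.1450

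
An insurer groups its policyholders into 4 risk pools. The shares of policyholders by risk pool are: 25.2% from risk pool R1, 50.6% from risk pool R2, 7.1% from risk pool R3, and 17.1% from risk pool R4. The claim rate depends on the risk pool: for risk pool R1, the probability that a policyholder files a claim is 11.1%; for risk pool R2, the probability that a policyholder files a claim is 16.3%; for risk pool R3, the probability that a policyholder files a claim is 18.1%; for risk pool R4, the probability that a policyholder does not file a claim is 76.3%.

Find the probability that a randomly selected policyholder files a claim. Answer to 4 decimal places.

P(C|R4) = 1 − 0.763 = 0.237.
P(C) = P(C|R1)·P(R1) + P(C|R2)·P(R2) + P(C|R3)·P(R3) + P(C|R4)·P(R4)
      = 0.111·0.252 + 0.163·0.506 + 0.181·0.071 + 0.237·0.171
      = 0.027972 + 0.082478 + 0.012851 + 0.040527 = 0.163828

P(C) ≈ 0.1638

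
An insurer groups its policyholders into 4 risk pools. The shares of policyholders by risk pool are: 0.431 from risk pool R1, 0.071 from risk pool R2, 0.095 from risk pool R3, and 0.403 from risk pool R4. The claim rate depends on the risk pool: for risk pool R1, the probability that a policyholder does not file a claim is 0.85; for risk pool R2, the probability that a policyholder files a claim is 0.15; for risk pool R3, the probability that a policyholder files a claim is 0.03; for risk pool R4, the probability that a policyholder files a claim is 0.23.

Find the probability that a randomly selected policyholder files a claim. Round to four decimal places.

P(C) ≈ 0.1708

P(C|R1) = 1 − 0.85 = 0.15.
By the law of total probability,
P(C) = P(C|R1)·P(R1) + P(C|R2)·P(R2) + P(C|R3)·P(R3) + P(C|R4)·P(R4)
      = 0.15·0.431 + 0.15·0.071 + 0.03·0.095 + 0.23·0.403
      = 0.06465 + 0.01065 + 0.00285 + 0.09269 = 0.17084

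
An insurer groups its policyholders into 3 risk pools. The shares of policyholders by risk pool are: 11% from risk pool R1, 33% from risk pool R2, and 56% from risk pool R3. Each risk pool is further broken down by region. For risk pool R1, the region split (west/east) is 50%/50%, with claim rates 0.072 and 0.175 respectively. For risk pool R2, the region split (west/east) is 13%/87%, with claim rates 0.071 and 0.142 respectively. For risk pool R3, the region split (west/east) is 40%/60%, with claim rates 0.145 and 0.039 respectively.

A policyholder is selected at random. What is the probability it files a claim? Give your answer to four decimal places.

0.1030

P(C|R1) = 0.5·0.072 + 0.5·0.175 = 0.036 + 0.0875 = 0.1235
P(C|R2) = 0.13·0.071 + 0.87·0.142 = 0.00923 + 0.12354 = 0.13277
P(C|R3) = 0.4·0.145 + 0.6·0.039 = 0.058 + 0.0234 = 0.0814
Then overall,
P(C) = 0.11·0.1235 + 0.33·0.13277 + 0.56·0.0814
      = 0.013585 + 0.0438141 + 0.045584 = 0.1029831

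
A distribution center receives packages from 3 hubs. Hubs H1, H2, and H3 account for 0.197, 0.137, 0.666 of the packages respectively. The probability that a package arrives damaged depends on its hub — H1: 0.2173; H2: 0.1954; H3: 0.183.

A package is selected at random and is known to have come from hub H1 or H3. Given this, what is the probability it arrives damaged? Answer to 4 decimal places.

P(D|S) ≈ 0.1908

Let S = {H1, H3}.
P(S) = 0.197 + 0.666 = 0.863.
P(D ∩ S) = 0.2173·0.197 + 0.183·0.666 = 0.0428081 + 0.121878 = 0.1646861.
P(D | S) = 0.1646861 / 0.863 = 0.190830…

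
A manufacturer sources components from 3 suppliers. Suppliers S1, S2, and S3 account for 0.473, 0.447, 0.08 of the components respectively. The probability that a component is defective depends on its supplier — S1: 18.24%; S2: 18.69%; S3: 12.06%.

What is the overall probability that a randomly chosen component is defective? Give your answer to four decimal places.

0.1795

P(D) = P(D|S1)·P(S1) + P(D|S2)·P(S2) + P(D|S3)·P(S3)
      = 0.1824·0.473 + 0.1869·0.447 + 0.1206·0.08
      = 0.0862752 + 0.0835443 + 0.009648 = 0.1794675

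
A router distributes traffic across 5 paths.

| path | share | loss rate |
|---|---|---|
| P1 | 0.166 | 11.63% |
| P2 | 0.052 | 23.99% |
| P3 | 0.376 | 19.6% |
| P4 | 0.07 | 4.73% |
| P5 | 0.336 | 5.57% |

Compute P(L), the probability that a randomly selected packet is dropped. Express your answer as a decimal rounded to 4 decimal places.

P(L) ≈ 0.1275

By the law of total probability,
P(L) = P(L|P1)·P(P1) + P(L|P2)·P(P2) + P(L|P3)·P(P3) + P(L|P4)·P(P4) + P(L|P5)·P(P5)
      = 0.1163·0.166 + 0.2399·0.052 + 0.196·0.376 + 0.0473·0.07 + 0.0557·0.336
      = 0.0193058 + 0.0124748 + 0.073696 + 0.003311 + 0.0187152 = 0.1275028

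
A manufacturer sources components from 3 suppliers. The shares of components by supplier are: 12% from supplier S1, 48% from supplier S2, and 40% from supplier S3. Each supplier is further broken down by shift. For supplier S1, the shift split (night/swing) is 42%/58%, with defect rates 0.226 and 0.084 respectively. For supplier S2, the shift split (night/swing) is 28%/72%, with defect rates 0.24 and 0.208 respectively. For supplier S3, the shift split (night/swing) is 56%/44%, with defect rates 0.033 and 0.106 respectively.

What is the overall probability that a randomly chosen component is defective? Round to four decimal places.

P(D|S1) = 0.42·0.226 + 0.58·0.084 = 0.09492 + 0.04872 = 0.14364
P(D|S2) = 0.28·0.24 + 0.72·0.208 = 0.0672 + 0.14976 = 0.21696
P(D|S3) = 0.56·0.033 + 0.44·0.106 = 0.01848 + 0.04664 = 0.06512
By total probability over the outer partition,
P(D) = 0.12·0.14364 + 0.48·0.21696 + 0.4·0.06512
      = 0.0172368 + 0.1041408 + 0.026048 = 0.1474256

P(D) ≈ 0.1474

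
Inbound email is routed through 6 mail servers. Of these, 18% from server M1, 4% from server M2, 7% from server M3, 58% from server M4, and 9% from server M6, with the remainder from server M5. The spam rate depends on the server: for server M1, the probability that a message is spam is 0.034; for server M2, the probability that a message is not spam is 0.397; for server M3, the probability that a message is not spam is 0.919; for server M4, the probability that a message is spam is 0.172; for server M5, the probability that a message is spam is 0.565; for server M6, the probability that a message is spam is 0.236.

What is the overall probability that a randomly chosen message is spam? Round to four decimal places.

P(M5) = 1 − (0.18 + 0.04 + 0.07 + 0.58 + 0.09) = 0.04.
P(S|M2) = 1 − 0.397 = 0.603.
P(S|M3) = 1 − 0.919 = 0.081.
By the law of total probability,
P(S) = P(S|M1)·P(M1) + P(S|M2)·P(M2) + P(S|M3)·P(M3) + P(S|M4)·P(M4) + P(S|M5)·P(M5) + P(S|M6)·P(M6)
      = 0.034·0.18 + 0.603·0.04 + 0.081·0.07 + 0.172·0.58 + 0.565·0.04 + 0.236·0.09
      = 0.00612 + 0.02412 + 0.00567 + 0.09976 + 0.0226 + 0.02124 = 0.17951

P(S) ≈ 0.1795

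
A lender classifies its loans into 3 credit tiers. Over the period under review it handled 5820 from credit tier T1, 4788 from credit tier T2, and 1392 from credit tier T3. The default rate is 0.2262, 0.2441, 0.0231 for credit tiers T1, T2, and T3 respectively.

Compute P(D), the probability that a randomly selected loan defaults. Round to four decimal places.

Total: 5820 + 4788 + 1392 = 12000.
P(T1) = 5820/12000 = 0.485. P(T2) = 4788/12000 = 0.399. P(T3) = 1392/12000 = 0.116.
Summing over the partition,
P(D) = P(D|T1)·P(T1) + P(D|T2)·P(T2) + P(D|T3)·P(T3)
      = 0.2262·0.485 + 0.2441·0.399 + 0.0231·0.116
      = 0.109707 + 0.0973959 + 0.0026796 = 0.2097825

P(D) ≈ 0.2098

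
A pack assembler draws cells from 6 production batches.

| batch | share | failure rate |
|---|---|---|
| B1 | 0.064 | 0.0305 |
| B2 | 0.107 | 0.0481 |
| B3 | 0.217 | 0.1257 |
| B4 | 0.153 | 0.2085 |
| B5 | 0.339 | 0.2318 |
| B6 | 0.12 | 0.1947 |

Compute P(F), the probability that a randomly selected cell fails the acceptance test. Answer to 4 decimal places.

P(F) ≈ 0.1682

P(F) = P(F|B1)·P(B1) + P(F|B2)·P(B2) + P(F|B3)·P(B3) + P(F|B4)·P(B4) + P(F|B5)·P(B5) + P(F|B6)·P(B6)
      = 0.0305·0.064 + 0.0481·0.107 + 0.1257·0.217 + 0.2085·0.153 + 0.2318·0.339 + 0.1947·0.12
      = 0.001952 + 0.0051467 + 0.0272769 + 0.0319005 + 0.0785802 + 0.023364 = 0.1682203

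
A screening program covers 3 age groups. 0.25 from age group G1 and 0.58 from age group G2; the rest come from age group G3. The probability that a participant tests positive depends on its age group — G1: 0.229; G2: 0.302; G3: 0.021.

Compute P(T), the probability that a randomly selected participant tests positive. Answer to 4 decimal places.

P(T) ≈ 0.2360

P(G3) = 1 − (0.25 + 0.58) = 0.17.
P(T) = P(T|G1)·P(G1) + P(T|G2)·P(G2) + P(T|G3)·P(G3)
      = 0.229·0.25 + 0.302·0.58 + 0.021·0.17
      = 0.05725 + 0.17516 + 0.00357 = 0.23598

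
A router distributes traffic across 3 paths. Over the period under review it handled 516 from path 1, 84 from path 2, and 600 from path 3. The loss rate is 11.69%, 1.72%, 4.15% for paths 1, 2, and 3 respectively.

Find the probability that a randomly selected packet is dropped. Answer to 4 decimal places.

0.0722

Total: 516 + 84 + 600 = 1200.
P(1) = 516/1200 = 0.43. P(2) = 84/1200 = 0.07. P(3) = 600/1200 = 0.5.
P(L) = P(L|1)·P(1) + P(L|2)·P(2) + P(L|3)·P(3)
      = 0.1169·0.43 + 0.0172·0.07 + 0.0415·0.5
      = 0.050267 + 0.001204 + 0.02075 = 0.072221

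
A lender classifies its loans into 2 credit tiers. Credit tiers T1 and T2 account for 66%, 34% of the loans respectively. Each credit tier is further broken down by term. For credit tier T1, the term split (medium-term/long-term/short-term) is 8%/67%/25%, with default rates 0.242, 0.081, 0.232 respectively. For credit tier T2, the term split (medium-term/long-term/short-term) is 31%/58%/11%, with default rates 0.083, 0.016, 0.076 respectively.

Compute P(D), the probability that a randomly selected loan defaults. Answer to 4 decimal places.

P(D|T1) = 0.08·0.242 + 0.67·0.081 + 0.25·0.232 = 0.01936 + 0.05427 + 0.058 = 0.13163
P(D|T2) = 0.31·0.083 + 0.58·0.016 + 0.11·0.076 = 0.02573 + 0.00928 + 0.00836 = 0.04337
By total probability over the outer partition,
P(D) = 0.66·0.13163 + 0.34·0.04337
      = 0.0868758 + 0.0147458 = 0.1016216

P(D) ≈ 0.1016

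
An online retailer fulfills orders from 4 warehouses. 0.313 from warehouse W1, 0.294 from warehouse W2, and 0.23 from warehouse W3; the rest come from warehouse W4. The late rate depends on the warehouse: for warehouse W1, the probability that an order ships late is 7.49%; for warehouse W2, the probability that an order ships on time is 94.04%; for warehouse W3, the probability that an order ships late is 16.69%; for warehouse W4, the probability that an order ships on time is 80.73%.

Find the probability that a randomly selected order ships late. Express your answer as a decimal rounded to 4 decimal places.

0.1108

P(W4) = 1 − (0.313 + 0.294 + 0.23) = 0.163.
P(L|W2) = 1 − 0.9404 = 0.0596.
P(L|W4) = 1 − 0.8073 = 0.1927.
P(L) = P(L|W1)·P(W1) + P(L|W2)·P(W2) + P(L|W3)·P(W3) + P(L|W4)·P(W4)
      = 0.0749·0.313 + 0.0596·0.294 + 0.1669·0.23 + 0.1927·0.163
      = 0.0234437 + 0.0175224 + 0.038387 + 0.0314101 = 0.1107632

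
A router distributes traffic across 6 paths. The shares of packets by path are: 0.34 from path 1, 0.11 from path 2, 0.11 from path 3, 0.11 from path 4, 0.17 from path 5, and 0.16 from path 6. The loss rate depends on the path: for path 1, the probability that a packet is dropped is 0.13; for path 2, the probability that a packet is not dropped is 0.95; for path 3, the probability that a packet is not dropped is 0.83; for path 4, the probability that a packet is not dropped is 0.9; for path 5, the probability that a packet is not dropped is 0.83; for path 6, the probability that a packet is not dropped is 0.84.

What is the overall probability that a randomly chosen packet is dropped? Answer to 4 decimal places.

P(L|2) = 1 − 0.95 = 0.05.
P(L|3) = 1 − 0.83 = 0.17.
P(L|4) = 1 − 0.9 = 0.1.
P(L|5) = 1 − 0.83 = 0.17.
P(L|6) = 1 − 0.84 = 0.16.
By the law of total probability,
P(L) = P(L|1)·P(1) + P(L|2)·P(2) + P(L|3)·P(3) + P(L|4)·P(4) + P(L|5)·P(5) + P(L|6)·P(6)
      = 0.13·0.34 + 0.05·0.11 + 0.17·0.11 + 0.1·0.11 + 0.17·0.17 + 0.16·0.16
      = 0.0442 + 0.0055 + 0.0187 + 0.011 + 0.0289 + 0.0256 = 0.1339

P(L) ≈ 0.1339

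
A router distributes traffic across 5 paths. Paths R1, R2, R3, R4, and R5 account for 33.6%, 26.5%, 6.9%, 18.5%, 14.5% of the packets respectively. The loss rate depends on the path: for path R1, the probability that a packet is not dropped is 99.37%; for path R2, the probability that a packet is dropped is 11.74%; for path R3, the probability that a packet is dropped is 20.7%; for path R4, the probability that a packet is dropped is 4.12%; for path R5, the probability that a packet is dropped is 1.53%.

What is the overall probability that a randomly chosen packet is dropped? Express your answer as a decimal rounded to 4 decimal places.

P(L) ≈ 0.0574

P(L|R1) = 1 − 0.9937 = 0.0063.
P(L) = P(L|R1)·P(R1) + P(L|R2)·P(R2) + P(L|R3)·P(R3) + P(L|R4)·P(R4) + P(L|R5)·P(R5)
      = 0.0063·0.336 + 0.1174·0.265 + 0.207·0.069 + 0.0412·0.185 + 0.0153·0.145
      = 0.0021168 + 0.031111 + 0.014283 + 0.007622 + 0.0022185 = 0.0573513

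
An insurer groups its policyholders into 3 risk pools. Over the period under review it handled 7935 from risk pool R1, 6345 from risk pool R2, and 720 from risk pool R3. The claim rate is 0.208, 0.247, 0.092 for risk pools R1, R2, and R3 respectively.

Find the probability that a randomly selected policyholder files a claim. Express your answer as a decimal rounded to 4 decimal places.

Total: 7935 + 6345 + 720 = 15000.
P(R1) = 7935/15000 = 0.529. P(R2) = 6345/15000 = 0.423. P(R3) = 720/15000 = 0.048.
By the law of total probability,
P(C) = P(C|R1)·P(R1) + P(C|R2)·P(R2) + P(C|R3)·P(R3)
      = 0.208·0.529 + 0.247·0.423 + 0.092·0.048
      = 0.110032 + 0.104481 + 0.004416 = 0.218929

0.2189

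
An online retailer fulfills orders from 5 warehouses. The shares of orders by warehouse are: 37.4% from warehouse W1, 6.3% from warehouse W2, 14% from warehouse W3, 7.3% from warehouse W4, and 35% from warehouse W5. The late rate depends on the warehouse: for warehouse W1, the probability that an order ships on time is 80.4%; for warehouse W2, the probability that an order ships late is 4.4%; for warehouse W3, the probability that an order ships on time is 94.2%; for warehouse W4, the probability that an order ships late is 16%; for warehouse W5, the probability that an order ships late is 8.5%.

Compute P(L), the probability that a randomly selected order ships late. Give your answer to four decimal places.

P(L|W1) = 1 − 0.804 = 0.196.
P(L|W3) = 1 − 0.942 = 0.058.
By the law of total probability,
P(L) = P(L|W1)·P(W1) + P(L|W2)·P(W2) + P(L|W3)·P(W3) + P(L|W4)·P(W4) + P(L|W5)·P(W5)
      = 0.196·0.374 + 0.044·0.063 + 0.058·0.14 + 0.16·0.073 + 0.085·0.35
      = 0.073304 + 0.002772 + 0.00812 + 0.01168 + 0.02975 = 0.125626

P(L) ≈ 0.1256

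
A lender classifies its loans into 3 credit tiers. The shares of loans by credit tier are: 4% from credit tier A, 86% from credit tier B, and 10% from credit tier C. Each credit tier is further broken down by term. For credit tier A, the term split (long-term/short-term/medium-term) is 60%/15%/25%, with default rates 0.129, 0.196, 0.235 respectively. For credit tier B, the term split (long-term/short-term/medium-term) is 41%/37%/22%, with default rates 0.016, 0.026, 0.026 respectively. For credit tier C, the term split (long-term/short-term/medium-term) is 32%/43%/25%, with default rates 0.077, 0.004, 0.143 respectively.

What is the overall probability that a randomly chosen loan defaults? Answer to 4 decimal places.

P(D|A) = 0.6·0.129 + 0.15·0.196 + 0.25·0.235 = 0.0774 + 0.0294 + 0.05875 = 0.16555
P(D|B) = 0.41·0.016 + 0.37·0.026 + 0.22·0.026 = 0.00656 + 0.00962 + 0.00572 = 0.0219
P(D|C) = 0.32·0.077 + 0.43·0.004 + 0.25·0.143 = 0.02464 + 0.00172 + 0.03575 = 0.06211
By total probability over the outer partition,
P(D) = 0.04·0.16555 + 0.86·0.0219 + 0.1·0.06211
      = 0.006622 + 0.018834 + 0.006211 = 0.031667

0.0317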